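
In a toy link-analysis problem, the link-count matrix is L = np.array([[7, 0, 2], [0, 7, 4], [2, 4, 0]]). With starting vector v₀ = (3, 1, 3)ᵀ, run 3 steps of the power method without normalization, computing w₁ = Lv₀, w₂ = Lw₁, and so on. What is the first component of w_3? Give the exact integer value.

1723

w1 = Lv₀ = (27, 19, 10)
w2 = Lw1 = (209, 173, 130)
w3 = Lw2 = (1723, 1731, 1110)
The requested component of w3 is 1723.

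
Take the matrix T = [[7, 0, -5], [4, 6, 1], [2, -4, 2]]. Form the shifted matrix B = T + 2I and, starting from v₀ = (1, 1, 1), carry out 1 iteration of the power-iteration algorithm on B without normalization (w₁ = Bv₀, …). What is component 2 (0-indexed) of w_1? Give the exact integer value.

2

B = T + 2I has rows (9, 0, -5); (4, 8, 1); (2, -4, 4)
w1 = Bv₀ = (4, 13, 2)
Requested component of w1: 2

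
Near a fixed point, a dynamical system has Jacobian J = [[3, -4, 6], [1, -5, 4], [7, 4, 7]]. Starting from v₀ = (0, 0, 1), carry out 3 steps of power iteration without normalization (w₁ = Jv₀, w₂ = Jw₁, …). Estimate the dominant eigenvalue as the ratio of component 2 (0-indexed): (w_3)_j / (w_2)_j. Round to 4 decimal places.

λ ≈ 10.4019

w1 = Jv₀ = (3·0 + (-4)·0 + 6·1; 1·0 + (-5)·0 + 4·1; 7·0 + 4·0 + 7·1) = (6, 4, 7)
w2 = Jw1 = (3·6 + (-4)·4 + 6·7; 1·6 + (-5)·4 + 4·7; 7·6 + 4·4 + 7·7) = (44, 14, 107)
w3 = Jw2 = (718, 402, 1113)
Ratio at component: 1113 / 107 = 10.4019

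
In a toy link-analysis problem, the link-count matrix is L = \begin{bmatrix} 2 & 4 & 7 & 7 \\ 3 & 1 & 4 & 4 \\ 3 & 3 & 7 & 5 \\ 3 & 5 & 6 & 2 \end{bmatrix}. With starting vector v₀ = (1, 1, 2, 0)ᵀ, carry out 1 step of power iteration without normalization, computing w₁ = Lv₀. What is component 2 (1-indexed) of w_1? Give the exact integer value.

12

w1 = Lv₀ = (20, 12, 20, 20)
The requested component of w1 is 12.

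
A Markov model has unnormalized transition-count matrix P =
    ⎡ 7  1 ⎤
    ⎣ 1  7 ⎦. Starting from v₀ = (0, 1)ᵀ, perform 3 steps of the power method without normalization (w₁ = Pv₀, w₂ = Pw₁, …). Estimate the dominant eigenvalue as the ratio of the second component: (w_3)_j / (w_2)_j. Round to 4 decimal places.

λ ≈ 7.2800

w1 = Pv₀ = (7·0 + 1·1; 1·0 + 7·1) = (1, 7)
w2 = Pw1 = (7·1 + 1·7; 1·1 + 7·7) = (14, 50)
w3 = Pw2 = (148, 364)
Ratio at component: 364 / 50 = 7.2800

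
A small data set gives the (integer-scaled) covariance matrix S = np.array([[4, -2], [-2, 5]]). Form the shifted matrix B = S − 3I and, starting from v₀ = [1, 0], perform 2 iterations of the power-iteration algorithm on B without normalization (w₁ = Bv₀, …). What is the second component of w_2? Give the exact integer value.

-6

B = S − 3I has rows (1, -2); (-2, 2)
w1 = Bv₀ = (1·1 + (-2)·0; (-2)·1 + 2·0) = (1, -2)
w2 = Bw1 = (1·1 + (-2)·(-2); (-2)·1 + 2·(-2)) = (5, -6)
Requested component of w2: -6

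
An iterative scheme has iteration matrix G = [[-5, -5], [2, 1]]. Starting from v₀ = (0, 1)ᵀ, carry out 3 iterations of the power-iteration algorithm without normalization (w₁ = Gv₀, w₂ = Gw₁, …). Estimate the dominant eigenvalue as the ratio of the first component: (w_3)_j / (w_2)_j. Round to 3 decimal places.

w1 = Gv₀ = (-5, 1)
w2 = Gw1 = (20, -9)
w3 = Gw2 = (-55, 31)
Ratio at component: -55 / 20 = -2.750

λ ≈ -2.750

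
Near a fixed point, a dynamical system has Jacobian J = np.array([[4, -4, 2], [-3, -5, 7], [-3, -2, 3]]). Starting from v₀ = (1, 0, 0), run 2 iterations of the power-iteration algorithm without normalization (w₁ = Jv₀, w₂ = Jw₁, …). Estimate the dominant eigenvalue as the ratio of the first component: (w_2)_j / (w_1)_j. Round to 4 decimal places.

λ ≈ 5.5000

w1 = Jv₀ = (4·1 + (-4)·0 + 2·0; (-3)·1 + (-5)·0 + 7·0; (-3)·1 + (-2)·0 + 3·0) = (4, -3, -3)
w2 = Jw1 = (4·4 + (-4)·(-3) + 2·(-3); (-3)·4 + (-5)·(-3) + 7·(-3); (-3)·4 + (-2)·(-3) + 3·(-3)) = (22, -18, -15)
Ratio at component: 22 / 4 = 5.5000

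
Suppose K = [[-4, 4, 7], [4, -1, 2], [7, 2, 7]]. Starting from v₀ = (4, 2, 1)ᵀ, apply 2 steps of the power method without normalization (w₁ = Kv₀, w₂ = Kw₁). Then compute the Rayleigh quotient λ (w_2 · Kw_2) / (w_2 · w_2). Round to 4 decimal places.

8.6503

w1 = Kv₀ = ((-4)·4 + 4·2 + 7·1; 4·4 + (-1)·2 + 2·1; 7·4 + 2·2 + 7·1) = (-1, 16, 39)
w2 = Kw1 = ((-4)·(-1) + 4·16 + 7·39; 4·(-1) + (-1)·16 + 2·39; 7·(-1) + 2·16 + 7·39) = (341, 58, 298)
Kw2 = (954, 1902, 4589)
w2·Kw2 = 341·954 + 58·1902 + 298·4589 = 1803152; w2·w2 = 341·341 + 58·58 + 298·298 = 208449
λ ≈ 1803152/208449 = 8.6503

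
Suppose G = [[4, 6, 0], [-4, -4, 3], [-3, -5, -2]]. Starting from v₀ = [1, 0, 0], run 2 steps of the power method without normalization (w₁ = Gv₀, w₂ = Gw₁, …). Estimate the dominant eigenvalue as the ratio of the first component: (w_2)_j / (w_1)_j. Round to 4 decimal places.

w1 = Gv₀ = (4·1 + 6·0 + 0·0; (-4)·1 + (-4)·0 + 3·0; (-3)·1 + (-5)·0 + (-2)·0) = (4, -4, -3)
w2 = Gw1 = (4·4 + 6·(-4) + 0·(-3); (-4)·4 + (-4)·(-4) + 3·(-3); (-3)·4 + (-5)·(-4) + (-2)·(-3)) = (-8, -9, 14)
Ratio at component: -8 / 4 = -2.0000

λ ≈ -2.0000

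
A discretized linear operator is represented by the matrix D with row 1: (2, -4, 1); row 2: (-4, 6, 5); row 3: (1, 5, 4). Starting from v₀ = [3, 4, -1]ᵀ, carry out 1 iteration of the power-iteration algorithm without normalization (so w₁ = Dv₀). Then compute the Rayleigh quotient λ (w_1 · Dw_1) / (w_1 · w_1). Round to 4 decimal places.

6.6064

w1 = Dv₀ = (2·3 + (-4)·4 + 1·(-1); (-4)·3 + 6·4 + 5·(-1); 1·3 + 5·4 + 4·(-1)) = (-11, 7, 19)
Dw1 = (-31, 181, 100)
w1·Dw1 = (-11)·(-31) + 7·181 + 19·100 = 3508; w1·w1 = (-11)·(-11) + 7·7 + 19·19 = 531
λ ≈ 3508/531 = 6.6064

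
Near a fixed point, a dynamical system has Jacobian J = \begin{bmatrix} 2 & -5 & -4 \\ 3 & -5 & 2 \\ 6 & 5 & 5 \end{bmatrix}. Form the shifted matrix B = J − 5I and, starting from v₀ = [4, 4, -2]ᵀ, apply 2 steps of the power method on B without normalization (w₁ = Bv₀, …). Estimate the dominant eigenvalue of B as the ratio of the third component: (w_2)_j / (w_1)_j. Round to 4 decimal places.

-6.9091

B = J − 5I has rows (-3, -5, -4); (3, -10, 2); (6, 5, 0)
w1 = Bv₀ = (-24, -32, 44)
w2 = Bw1 = (56, 336, -304)
Ratio: -304/44 = -6.9091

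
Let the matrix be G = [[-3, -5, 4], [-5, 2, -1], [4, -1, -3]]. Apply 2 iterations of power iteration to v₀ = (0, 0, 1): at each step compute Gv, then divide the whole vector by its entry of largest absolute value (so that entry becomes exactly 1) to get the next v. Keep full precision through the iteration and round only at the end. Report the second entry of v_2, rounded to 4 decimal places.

Gv0 = (4.00000, -1.00000, -3.00000); divide by 4.00000 → v1 = (1.00000, -0.25000, -0.75000)
Gv1 = (-4.75000, -4.75000, 6.50000); divide by 6.50000 → v2 = (-0.73077, -0.73077, 1.00000)
Requested entry of v2: -19/26 = -0.7308

-0.7308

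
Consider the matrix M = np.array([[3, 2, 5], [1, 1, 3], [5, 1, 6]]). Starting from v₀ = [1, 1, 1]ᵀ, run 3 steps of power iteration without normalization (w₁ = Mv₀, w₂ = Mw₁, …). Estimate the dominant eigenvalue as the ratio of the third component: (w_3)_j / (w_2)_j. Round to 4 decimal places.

w1 = Mv₀ = (3·1 + 2·1 + 5·1; 1·1 + 1·1 + 3·1; 5·1 + 1·1 + 6·1) = (10, 5, 12)
w2 = Mw1 = (3·10 + 2·5 + 5·12; 1·10 + 1·5 + 3·12; 5·10 + 1·5 + 6·12) = (100, 51, 127)
w3 = Mw2 = (1037, 532, 1313)
Ratio at component: 1313 / 127 = 10.3386

λ ≈ 10.3386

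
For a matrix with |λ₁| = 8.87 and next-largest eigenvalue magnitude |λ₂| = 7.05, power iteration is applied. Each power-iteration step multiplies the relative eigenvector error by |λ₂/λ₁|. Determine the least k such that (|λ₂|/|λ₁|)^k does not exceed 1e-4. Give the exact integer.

|λ₂/λ₁| = 7.05/8.87 = 0.79481
Need k ≥ ln(1e-4) / ln(0.79481) = -9.2103 / -0.2296 ≈ 40.106
Smallest integer k satisfying the bound: 41

41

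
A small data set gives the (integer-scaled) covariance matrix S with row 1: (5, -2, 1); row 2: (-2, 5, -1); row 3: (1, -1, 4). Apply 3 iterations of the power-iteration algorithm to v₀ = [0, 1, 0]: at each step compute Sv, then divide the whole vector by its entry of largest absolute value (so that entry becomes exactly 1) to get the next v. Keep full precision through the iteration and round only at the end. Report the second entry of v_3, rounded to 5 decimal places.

Sv0 = (-2.000000, 5.000000, -1.000000); divide by 5.000000 → v1 = (-0.400000, 1.000000, -0.200000)
Sv1 = (-4.200000, 6.000000, -2.200000); divide by 6.000000 → v2 = (-0.700000, 1.000000, -0.366667)
Sv2 = (-5.866667, 6.766667, -3.166667); divide by 6.766667 → v3 = (-0.866995, 1.000000, -0.467980)
Requested entry of v3: 203/203 = 1.00000

1.00000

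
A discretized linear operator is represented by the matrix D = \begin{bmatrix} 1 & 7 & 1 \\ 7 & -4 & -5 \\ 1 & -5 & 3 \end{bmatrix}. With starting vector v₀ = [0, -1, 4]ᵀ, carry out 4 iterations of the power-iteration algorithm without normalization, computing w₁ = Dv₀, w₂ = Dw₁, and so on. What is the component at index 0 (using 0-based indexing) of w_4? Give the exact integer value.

-7874

w1 = Dv₀ = (-3, -16, 17)
w2 = Dw1 = (-98, -42, 128)
w3 = Dw2 = (-264, -1158, 496)
w4 = Dw3 = (-7874, 304, 7014)
The requested component of w4 is -7874.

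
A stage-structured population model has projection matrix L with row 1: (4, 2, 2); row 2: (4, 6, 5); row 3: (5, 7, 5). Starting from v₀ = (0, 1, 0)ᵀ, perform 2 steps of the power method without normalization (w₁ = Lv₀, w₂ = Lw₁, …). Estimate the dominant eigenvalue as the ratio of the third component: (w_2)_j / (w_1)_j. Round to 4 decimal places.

λ ≈ 12.4286

w1 = Lv₀ = (4·0 + 2·1 + 2·0; 4·0 + 6·1 + 5·0; 5·0 + 7·1 + 5·0) = (2, 6, 7)
w2 = Lw1 = (4·2 + 2·6 + 2·7; 4·2 + 6·6 + 5·7; 5·2 + 7·6 + 5·7) = (34, 79, 87)
Ratio at component: 87 / 7 = 12.4286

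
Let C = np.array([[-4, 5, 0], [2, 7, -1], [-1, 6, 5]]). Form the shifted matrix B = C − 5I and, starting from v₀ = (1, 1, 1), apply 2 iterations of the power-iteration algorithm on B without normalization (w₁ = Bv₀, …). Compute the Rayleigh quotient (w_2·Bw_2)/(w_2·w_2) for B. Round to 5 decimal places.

B = C − 5I has rows (-9, 5, 0); (2, 2, -1); (-1, 6, 0)
w1 = Bv₀ = (-4, 3, 5)
w2 = Bw1 = (51, -7, 22)
Bw2 = (-494, 66, -93)
w2·Bw2 = -27702; w2·w2 = 3134; μ ≈ -27702/3134 = -8.83918

μ ≈ -8.83918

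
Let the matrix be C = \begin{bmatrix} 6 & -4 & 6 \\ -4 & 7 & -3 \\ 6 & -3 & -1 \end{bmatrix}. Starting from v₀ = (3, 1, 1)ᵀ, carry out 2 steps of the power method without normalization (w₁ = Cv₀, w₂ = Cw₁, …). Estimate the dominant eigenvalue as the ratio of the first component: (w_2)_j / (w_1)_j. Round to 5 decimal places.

w1 = Cv₀ = (6·3 + (-4)·1 + 6·1; (-4)·3 + 7·1 + (-3)·1; 6·3 + (-3)·1 + (-1)·1) = (20, -8, 14)
w2 = Cw1 = (6·20 + (-4)·(-8) + 6·14; (-4)·20 + 7·(-8) + (-3)·14; 6·20 + (-3)·(-8) + (-1)·14) = (236, -178, 130)
Ratio at component: 236 / 20 = 11.80000

11.80000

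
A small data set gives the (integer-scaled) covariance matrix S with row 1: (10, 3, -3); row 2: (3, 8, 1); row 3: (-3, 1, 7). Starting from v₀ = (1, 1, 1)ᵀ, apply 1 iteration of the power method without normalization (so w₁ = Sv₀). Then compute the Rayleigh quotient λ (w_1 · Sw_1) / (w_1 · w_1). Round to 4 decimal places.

λ ≈ 10.6580

w1 = Sv₀ = (10, 12, 5)
Sw1 = (121, 131, 17)
w1·Sw1 = 10·121 + 12·131 + 5·17 = 2867; w1·w1 = 10·10 + 12·12 + 5·5 = 269
λ ≈ 2867/269 = 10.6580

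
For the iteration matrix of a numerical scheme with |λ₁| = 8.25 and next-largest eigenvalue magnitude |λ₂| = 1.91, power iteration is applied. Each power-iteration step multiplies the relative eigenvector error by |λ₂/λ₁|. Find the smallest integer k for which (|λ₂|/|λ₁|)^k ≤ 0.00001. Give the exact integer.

8

|λ₂/λ₁| = 1.91/8.25 = 0.23152
Need k ≥ ln(0.00001) / ln(0.23152) = -11.5129 / -1.4631 ≈ 7.869
Smallest integer k satisfying the bound: 8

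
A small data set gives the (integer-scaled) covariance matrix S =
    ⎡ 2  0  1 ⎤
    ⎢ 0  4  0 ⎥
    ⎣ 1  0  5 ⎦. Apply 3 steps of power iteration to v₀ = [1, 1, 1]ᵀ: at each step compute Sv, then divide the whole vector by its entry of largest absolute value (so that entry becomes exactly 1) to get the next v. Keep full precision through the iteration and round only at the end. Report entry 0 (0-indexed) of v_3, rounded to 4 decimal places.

0.3220

Sv0 = (3.00000, 4.00000, 6.00000); divide by 6.00000 → v1 = (0.50000, 0.66667, 1.00000)
Sv1 = (2.00000, 2.66667, 5.50000); divide by 5.50000 → v2 = (0.36364, 0.48485, 1.00000)
Sv2 = (1.72727, 1.93939, 5.36364); divide by 5.36364 → v3 = (0.32203, 0.36158, 1.00000)
Requested entry of v3: 57/177 = 0.3220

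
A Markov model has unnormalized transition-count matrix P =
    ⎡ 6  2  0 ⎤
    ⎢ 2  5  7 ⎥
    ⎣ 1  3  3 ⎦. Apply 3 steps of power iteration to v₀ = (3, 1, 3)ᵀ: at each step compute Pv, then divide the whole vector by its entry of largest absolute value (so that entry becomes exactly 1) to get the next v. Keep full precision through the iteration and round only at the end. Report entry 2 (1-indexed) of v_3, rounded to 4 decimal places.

Pv0 = (20.00000, 32.00000, 15.00000); divide by 32.00000 → v1 = (0.62500, 1.00000, 0.46875)
Pv1 = (5.75000, 9.53125, 5.03125); divide by 9.53125 → v2 = (0.60328, 1.00000, 0.52787)
Pv2 = (5.61967, 9.90164, 5.18689); divide by 9.90164 → v3 = (0.56755, 1.00000, 0.52384)
Requested entry of v3: 3020/3020 = 1.0000

1.0000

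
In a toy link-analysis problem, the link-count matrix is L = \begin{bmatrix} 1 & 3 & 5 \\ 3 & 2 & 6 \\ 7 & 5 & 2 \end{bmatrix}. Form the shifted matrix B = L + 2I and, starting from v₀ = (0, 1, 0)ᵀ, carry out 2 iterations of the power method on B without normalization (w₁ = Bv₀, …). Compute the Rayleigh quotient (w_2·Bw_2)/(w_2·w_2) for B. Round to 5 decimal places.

13.43816

B = L + 2I has rows (3, 3, 5); (3, 4, 6); (7, 5, 4)
w1 = Bv₀ = (3, 4, 5)
w2 = Bw1 = (46, 55, 61)
Bw2 = (608, 724, 841)
w2·Bw2 = 119089; w2·w2 = 8862; μ ≈ 119089/8862 = 13.43816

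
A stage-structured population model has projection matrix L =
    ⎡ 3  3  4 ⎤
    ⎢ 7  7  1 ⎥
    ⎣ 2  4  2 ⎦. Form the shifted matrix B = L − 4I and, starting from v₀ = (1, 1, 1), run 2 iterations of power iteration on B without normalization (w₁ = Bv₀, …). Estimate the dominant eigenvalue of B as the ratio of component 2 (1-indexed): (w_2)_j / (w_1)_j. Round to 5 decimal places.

B = L − 4I has rows (-1, 3, 4); (7, 3, 1); (2, 4, -2)
w1 = Bv₀ = (6, 11, 4)
w2 = Bw1 = (43, 79, 48)
Ratio: 79/11 = 7.18182

7.18182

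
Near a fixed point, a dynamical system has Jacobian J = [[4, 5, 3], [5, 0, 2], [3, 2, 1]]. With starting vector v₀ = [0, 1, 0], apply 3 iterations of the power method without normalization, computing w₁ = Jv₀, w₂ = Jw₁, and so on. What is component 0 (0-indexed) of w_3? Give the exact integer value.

300

w1 = Jv₀ = (5, 0, 2)
w2 = Jw1 = (26, 29, 17)
w3 = Jw2 = (300, 164, 153)
The requested component of w3 is 300.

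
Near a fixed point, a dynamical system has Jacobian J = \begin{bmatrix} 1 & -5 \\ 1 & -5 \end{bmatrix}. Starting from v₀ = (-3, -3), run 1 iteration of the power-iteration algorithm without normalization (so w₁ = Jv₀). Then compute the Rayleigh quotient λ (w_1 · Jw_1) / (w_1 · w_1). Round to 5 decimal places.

w1 = Jv₀ = (1·(-3) + (-5)·(-3); 1·(-3) + (-5)·(-3)) = (12, 12)
Jw1 = (-48, -48)
w1·Jw1 = 12·(-48) + 12·(-48) = -1152; w1·w1 = 12·12 + 12·12 = 288
λ ≈ -1152/288 = -4.00000

λ ≈ -4.00000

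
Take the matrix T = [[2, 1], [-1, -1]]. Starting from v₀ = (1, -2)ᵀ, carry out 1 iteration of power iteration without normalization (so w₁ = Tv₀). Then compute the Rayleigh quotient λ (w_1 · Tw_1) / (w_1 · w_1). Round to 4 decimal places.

w1 = Tv₀ = (0, 1)
Tw1 = (1, -1)
w1·Tw1 = 0·1 + 1·(-1) = -1; w1·w1 = 0·0 + 1·1 = 1
λ ≈ -1/1 = -1.0000

-1.0000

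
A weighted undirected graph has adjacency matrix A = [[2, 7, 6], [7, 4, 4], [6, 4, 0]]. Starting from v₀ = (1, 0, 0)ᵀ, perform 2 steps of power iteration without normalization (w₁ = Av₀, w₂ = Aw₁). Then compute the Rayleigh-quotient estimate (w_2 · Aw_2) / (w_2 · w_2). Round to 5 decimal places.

w1 = Av₀ = (2·1 + 7·0 + 6·0; 7·1 + 4·0 + 4·0; 6·1 + 4·0 + 0·0) = (2, 7, 6)
w2 = Aw1 = (2·2 + 7·7 + 6·6; 7·2 + 4·7 + 4·6; 6·2 + 4·7 + 0·6) = (89, 66, 40)
Aw2 = (880, 1047, 798)
w2·Aw2 = 89·880 + 66·1047 + 40·798 = 179342; w2·w2 = 89·89 + 66·66 + 40·40 = 13877
λ ≈ 179342/13877 = 12.92369

12.92369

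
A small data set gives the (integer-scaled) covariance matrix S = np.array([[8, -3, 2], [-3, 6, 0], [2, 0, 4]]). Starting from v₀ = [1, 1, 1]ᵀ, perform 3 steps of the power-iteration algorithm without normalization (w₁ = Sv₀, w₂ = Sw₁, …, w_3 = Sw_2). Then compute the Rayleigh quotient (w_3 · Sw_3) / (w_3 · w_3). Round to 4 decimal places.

w1 = Sv₀ = (7, 3, 6)
w2 = Sw1 = (59, -3, 38)
w3 = Sw2 = (557, -195, 270)
Sw3 = (5581, -2841, 2194)
w3·Sw3 = 557·5581 + (-195)·(-2841) + 270·2194 = 4254992; w3·w3 = 557·557 + (-195)·(-195) + 270·270 = 421174
λ ≈ 4254992/421174 = 10.1027

10.1027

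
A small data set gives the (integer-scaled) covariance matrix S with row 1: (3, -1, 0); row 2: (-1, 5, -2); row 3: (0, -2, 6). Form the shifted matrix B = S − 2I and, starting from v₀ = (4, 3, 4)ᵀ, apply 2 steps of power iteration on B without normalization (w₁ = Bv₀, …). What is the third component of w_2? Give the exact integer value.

B = S − 2I has rows (1, -1, 0); (-1, 3, -2); (0, -2, 4)
w1 = Bv₀ = (1, -3, 10)
w2 = Bw1 = (4, -30, 46)
Requested component of w2: 46

46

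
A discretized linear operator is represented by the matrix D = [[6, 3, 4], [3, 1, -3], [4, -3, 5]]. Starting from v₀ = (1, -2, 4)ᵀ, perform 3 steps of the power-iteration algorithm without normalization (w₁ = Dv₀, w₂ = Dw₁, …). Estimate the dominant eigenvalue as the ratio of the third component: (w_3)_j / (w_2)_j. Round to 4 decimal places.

λ ≈ 8.6073

w1 = Dv₀ = (16, -11, 30)
w2 = Dw1 = (183, -53, 247)
w3 = Dw2 = (1927, -245, 2126)
Ratio at component: 2126 / 247 = 8.6073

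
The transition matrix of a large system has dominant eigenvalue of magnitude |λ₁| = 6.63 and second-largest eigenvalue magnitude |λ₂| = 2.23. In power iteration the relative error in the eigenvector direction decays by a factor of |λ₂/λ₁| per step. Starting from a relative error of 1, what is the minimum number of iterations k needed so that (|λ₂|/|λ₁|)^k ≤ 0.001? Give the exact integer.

|λ₂/λ₁| = 2.23/6.63 = 0.33635
Need k ≥ ln(0.001) / ln(0.33635) = -6.9078 / -1.0896 ≈ 6.340
Smallest integer k satisfying the bound: 7

7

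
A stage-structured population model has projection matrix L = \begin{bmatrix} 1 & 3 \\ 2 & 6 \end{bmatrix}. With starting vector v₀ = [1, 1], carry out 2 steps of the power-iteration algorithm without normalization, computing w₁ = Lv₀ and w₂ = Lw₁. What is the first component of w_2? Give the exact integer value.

28

w1 = Lv₀ = (1·1 + 3·1; 2·1 + 6·1) = (4, 8)
w2 = Lw1 = (1·4 + 3·8; 2·4 + 6·8) = (28, 56)
The requested component of w2 is 28.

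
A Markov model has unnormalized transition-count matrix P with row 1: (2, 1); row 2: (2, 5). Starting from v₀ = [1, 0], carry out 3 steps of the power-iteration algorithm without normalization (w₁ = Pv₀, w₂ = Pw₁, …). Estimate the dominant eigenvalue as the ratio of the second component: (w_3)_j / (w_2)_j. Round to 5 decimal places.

w1 = Pv₀ = (2·1 + 1·0; 2·1 + 5·0) = (2, 2)
w2 = Pw1 = (2·2 + 1·2; 2·2 + 5·2) = (6, 14)
w3 = Pw2 = (26, 82)
Ratio at component: 82 / 14 = 5.85714

5.85714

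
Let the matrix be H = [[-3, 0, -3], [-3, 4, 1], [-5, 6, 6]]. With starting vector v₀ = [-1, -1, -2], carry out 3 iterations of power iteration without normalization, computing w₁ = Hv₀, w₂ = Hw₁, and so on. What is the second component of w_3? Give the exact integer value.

w1 = Hv₀ = (9, -3, -13)
w2 = Hw1 = (12, -52, -141)
w3 = Hw2 = (387, -385, -1218)
The requested component of w3 is -385.

-385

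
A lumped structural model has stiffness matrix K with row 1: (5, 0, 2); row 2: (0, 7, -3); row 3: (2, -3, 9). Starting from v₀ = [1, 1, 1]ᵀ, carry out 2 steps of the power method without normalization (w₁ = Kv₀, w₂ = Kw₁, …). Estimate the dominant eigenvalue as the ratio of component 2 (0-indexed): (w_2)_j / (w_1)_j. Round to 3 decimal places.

w1 = Kv₀ = (7, 4, 8)
w2 = Kw1 = (51, 4, 74)
Ratio at component: 74 / 8 = 9.250

λ ≈ 9.250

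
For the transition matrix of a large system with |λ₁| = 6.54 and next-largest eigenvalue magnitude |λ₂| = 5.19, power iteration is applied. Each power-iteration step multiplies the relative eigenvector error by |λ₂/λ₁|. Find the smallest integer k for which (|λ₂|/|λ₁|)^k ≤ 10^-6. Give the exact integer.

|λ₂/λ₁| = 5.19/6.54 = 0.79358
Need k ≥ ln(10^-6) / ln(0.79358) = -13.8155 / -0.2312 ≈ 59.755
Smallest integer k satisfying the bound: 60

60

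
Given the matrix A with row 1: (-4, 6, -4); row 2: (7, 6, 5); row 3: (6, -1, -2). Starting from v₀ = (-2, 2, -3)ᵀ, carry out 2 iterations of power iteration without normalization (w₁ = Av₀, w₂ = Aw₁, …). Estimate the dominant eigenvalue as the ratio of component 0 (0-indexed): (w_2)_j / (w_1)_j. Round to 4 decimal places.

λ ≈ -6.1875

w1 = Av₀ = ((-4)·(-2) + 6·2 + (-4)·(-3); 7·(-2) + 6·2 + 5·(-3); 6·(-2) + (-1)·2 + (-2)·(-3)) = (32, -17, -8)
w2 = Aw1 = ((-4)·32 + 6·(-17) + (-4)·(-8); 7·32 + 6·(-17) + 5·(-8); 6·32 + (-1)·(-17) + (-2)·(-8)) = (-198, 82, 225)
Ratio at component: -198 / 32 = -6.1875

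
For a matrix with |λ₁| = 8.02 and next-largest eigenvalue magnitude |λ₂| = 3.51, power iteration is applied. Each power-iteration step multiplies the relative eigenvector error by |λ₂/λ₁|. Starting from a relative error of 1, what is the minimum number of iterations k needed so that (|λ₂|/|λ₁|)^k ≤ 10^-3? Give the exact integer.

|λ₂/λ₁| = 3.51/8.02 = 0.43766
Need k ≥ ln(10^-3) / ln(0.43766) = -6.9078 / -0.8263 ≈ 8.360
Smallest integer k satisfying the bound: 9

9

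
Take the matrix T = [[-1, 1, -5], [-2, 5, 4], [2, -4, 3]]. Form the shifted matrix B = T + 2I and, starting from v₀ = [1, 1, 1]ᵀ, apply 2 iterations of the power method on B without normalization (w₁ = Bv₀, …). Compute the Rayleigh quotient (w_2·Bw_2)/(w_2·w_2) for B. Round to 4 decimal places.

6.7363

B = T + 2I has rows (1, 1, -5); (-2, 7, 4); (2, -4, 5)
w1 = Bv₀ = (1·1 + 1·1 + (-5)·1; (-2)·1 + 7·1 + 4·1; 2·1 + (-4)·1 + 5·1) = (-3, 9, 3)
w2 = Bw1 = (1·(-3) + 1·9 + (-5)·3; (-2)·(-3) + 7·9 + 4·3; 2·(-3) + (-4)·9 + 5·3) = (-9, 81, -27)
Bw2 = (207, 477, -477)
w2·Bw2 = 49653; w2·w2 = 7371; μ ≈ 49653/7371 = 6.7363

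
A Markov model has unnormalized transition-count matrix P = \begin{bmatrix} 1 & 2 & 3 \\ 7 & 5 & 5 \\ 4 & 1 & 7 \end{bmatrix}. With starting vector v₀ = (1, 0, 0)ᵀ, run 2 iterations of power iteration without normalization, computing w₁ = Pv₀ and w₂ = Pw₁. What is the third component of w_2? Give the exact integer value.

w1 = Pv₀ = (1, 7, 4)
w2 = Pw1 = (27, 62, 39)
The requested component of w2 is 39.

39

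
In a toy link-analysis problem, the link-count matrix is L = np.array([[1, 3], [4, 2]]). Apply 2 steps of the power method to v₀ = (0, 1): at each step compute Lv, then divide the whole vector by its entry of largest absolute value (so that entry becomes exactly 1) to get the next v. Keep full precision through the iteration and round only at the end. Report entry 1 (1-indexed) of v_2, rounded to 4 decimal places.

Lv0 = (3.00000, 2.00000); divide by 3.00000 → v1 = (1.00000, 0.66667)
Lv1 = (3.00000, 5.33333); divide by 5.33333 → v2 = (0.56250, 1.00000)
Requested entry of v2: 9/16 = 0.5625

0.5625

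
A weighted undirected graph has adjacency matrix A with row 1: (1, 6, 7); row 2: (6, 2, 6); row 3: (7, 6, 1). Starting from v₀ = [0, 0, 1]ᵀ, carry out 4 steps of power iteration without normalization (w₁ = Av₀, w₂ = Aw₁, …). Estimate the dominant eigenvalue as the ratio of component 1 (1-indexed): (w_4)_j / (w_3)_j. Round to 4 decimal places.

λ ≈ 12.0553

w1 = Av₀ = (1·0 + 6·0 + 7·1; 6·0 + 2·0 + 6·1; 7·0 + 6·0 + 1·1) = (7, 6, 1)
w2 = Aw1 = (1·7 + 6·6 + 7·1; 6·7 + 2·6 + 6·1; 7·7 + 6·6 + 1·1) = (50, 60, 86)
w3 = Aw2 = (1012, 936, 796)
w4 = Aw3 = (12200, 12720, 13496)
Ratio at component: 12200 / 1012 = 12.0553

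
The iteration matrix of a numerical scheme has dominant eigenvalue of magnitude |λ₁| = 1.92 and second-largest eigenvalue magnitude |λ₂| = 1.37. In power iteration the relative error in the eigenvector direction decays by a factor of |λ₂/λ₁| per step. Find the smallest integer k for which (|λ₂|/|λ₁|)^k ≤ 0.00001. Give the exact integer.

35

|λ₂/λ₁| = 1.37/1.92 = 0.71354
Need k ≥ ln(0.00001) / ln(0.71354) = -11.5129 / -0.3375 ≈ 34.111
Smallest integer k satisfying the bound: 35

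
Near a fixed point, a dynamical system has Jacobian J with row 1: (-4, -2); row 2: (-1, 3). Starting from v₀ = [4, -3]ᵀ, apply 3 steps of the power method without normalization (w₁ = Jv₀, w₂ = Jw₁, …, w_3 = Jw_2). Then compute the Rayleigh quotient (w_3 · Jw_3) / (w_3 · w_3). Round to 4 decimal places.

w1 = Jv₀ = ((-4)·4 + (-2)·(-3); (-1)·4 + 3·(-3)) = (-10, -13)
w2 = Jw1 = ((-4)·(-10) + (-2)·(-13); (-1)·(-10) + 3·(-13)) = (66, -29)
w3 = Jw2 = (-206, -153)
Jw3 = (1130, -253)
w3·Jw3 = (-206)·1130 + (-153)·(-253) = -194071; w3·w3 = (-206)·(-206) + (-153)·(-153) = 65845
λ ≈ -194071/65845 = -2.9474

-2.9474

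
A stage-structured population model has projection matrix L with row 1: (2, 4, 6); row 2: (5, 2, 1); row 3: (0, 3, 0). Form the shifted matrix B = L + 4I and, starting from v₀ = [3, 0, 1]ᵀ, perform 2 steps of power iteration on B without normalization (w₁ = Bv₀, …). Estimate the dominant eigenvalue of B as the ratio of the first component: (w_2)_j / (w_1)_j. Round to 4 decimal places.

B = L + 4I has rows (6, 4, 6); (5, 6, 1); (0, 3, 4)
w1 = Bv₀ = (24, 16, 4)
w2 = Bw1 = (232, 220, 64)
Ratio: 232/24 = 9.6667

9.6667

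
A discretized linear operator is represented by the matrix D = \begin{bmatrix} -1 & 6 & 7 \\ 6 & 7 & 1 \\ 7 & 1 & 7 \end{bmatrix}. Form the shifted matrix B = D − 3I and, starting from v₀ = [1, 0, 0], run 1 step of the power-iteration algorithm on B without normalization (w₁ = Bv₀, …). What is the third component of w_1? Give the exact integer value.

7

B = D − 3I has rows (-4, 6, 7); (6, 4, 1); (7, 1, 4)
w1 = Bv₀ = ((-4)·1 + 6·0 + 7·0; 6·1 + 4·0 + 1·0; 7·1 + 1·0 + 4·0) = (-4, 6, 7)
Requested component of w1: 7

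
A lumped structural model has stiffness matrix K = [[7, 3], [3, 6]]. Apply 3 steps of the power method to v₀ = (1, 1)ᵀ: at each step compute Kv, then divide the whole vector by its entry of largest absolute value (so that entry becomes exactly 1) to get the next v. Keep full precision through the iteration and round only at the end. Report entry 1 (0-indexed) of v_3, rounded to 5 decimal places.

0.85392

Kv0 = (10.000000, 9.000000); divide by 10.000000 → v1 = (1.000000, 0.900000)
Kv1 = (9.700000, 8.400000); divide by 9.700000 → v2 = (1.000000, 0.865979)
Kv2 = (9.597938, 8.195876); divide by 9.597938 → v3 = (1.000000, 0.853921)
Requested entry of v3: 795/931 = 0.85392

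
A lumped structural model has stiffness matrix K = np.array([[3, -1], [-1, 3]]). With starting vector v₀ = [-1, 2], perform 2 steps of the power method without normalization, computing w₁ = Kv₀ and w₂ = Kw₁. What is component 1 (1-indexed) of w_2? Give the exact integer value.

-22

w1 = Kv₀ = (3·(-1) + (-1)·2; (-1)·(-1) + 3·2) = (-5, 7)
w2 = Kw1 = (3·(-5) + (-1)·7; (-1)·(-5) + 3·7) = (-22, 26)
The requested component of w2 is -22.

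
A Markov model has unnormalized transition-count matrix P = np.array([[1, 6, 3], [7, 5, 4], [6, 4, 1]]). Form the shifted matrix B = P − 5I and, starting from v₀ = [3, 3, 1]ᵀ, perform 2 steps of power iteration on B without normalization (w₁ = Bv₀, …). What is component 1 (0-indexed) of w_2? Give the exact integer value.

167

B = P − 5I has rows (-4, 6, 3); (7, 0, 4); (6, 4, -4)
w1 = Bv₀ = ((-4)·3 + 6·3 + 3·1; 7·3 + 0·3 + 4·1; 6·3 + 4·3 + (-4)·1) = (9, 25, 26)
w2 = Bw1 = ((-4)·9 + 6·25 + 3·26; 7·9 + 0·25 + 4·26; 6·9 + 4·25 + (-4)·26) = (192, 167, 50)
Requested component of w2: 167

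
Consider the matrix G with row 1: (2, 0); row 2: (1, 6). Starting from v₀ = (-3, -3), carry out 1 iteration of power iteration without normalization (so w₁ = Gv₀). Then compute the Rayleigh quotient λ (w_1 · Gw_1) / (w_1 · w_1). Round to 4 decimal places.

5.9623

w1 = Gv₀ = (2·(-3) + 0·(-3); 1·(-3) + 6·(-3)) = (-6, -21)
Gw1 = (-12, -132)
w1·Gw1 = (-6)·(-12) + (-21)·(-132) = 2844; w1·w1 = (-6)·(-6) + (-21)·(-21) = 477
λ ≈ 2844/477 = 5.9623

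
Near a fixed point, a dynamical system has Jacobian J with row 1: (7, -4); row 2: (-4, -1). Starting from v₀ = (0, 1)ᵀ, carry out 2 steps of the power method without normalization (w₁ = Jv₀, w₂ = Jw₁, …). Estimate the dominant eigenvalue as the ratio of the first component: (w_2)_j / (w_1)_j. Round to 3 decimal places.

w1 = Jv₀ = (7·0 + (-4)·1; (-4)·0 + (-1)·1) = (-4, -1)
w2 = Jw1 = (7·(-4) + (-4)·(-1); (-4)·(-4) + (-1)·(-1)) = (-24, 17)
Ratio at component: -24 / -4 = 6.000

6.000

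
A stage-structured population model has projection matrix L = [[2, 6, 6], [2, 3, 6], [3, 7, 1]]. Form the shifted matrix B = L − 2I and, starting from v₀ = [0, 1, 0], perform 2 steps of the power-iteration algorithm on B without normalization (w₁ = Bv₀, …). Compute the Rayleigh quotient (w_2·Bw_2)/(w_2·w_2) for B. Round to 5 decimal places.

μ ≈ 7.86609

B = L − 2I has rows (0, 6, 6); (2, 1, 6); (3, 7, -1)
w1 = Bv₀ = (0·0 + 6·1 + 6·0; 2·0 + 1·1 + 6·0; 3·0 + 7·1 + (-1)·0) = (6, 1, 7)
w2 = Bw1 = (0·6 + 6·1 + 6·7; 2·6 + 1·1 + 6·7; 3·6 + 7·1 + (-1)·7) = (48, 55, 18)
Bw2 = (438, 259, 511)
w2·Bw2 = 44467; w2·w2 = 5653; μ ≈ 44467/5653 = 7.86609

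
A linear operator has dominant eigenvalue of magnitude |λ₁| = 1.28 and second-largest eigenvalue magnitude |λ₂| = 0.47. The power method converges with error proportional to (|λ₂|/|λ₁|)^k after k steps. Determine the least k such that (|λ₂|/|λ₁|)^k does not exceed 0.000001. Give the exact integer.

|λ₂/λ₁| = 0.47/1.28 = 0.36719
Need k ≥ ln(0.000001) / ln(0.36719) = -13.8155 / -1.0019 ≈ 13.790
Smallest integer k satisfying the bound: 14

14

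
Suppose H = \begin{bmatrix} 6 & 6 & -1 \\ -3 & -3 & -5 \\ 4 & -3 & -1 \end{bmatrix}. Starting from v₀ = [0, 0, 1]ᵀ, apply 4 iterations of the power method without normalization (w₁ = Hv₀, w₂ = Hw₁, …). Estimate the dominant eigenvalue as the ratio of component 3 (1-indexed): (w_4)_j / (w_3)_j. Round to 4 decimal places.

w1 = Hv₀ = (-1, -5, -1)
w2 = Hw1 = (-35, 23, 12)
w3 = Hw2 = (-84, -24, -221)
w4 = Hw3 = (-427, 1429, -43)
Ratio at component: -43 / -221 = 0.1946

0.1946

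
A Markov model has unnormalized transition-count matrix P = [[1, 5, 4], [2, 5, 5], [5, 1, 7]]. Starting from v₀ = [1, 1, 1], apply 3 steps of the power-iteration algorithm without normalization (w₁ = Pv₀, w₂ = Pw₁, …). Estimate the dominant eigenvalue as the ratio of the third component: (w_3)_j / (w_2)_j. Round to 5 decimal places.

w1 = Pv₀ = (10, 12, 13)
w2 = Pw1 = (122, 145, 153)
w3 = Pw2 = (1459, 1734, 1826)
Ratio at component: 1826 / 153 = 11.93464

λ ≈ 11.93464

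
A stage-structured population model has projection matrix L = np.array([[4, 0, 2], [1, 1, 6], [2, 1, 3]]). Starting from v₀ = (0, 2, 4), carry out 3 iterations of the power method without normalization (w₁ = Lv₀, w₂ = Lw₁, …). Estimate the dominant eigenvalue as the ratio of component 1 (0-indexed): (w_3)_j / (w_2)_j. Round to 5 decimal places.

5.77966

w1 = Lv₀ = (8, 26, 14)
w2 = Lw1 = (60, 118, 84)
w3 = Lw2 = (408, 682, 490)
Ratio at component: 682 / 118 = 5.77966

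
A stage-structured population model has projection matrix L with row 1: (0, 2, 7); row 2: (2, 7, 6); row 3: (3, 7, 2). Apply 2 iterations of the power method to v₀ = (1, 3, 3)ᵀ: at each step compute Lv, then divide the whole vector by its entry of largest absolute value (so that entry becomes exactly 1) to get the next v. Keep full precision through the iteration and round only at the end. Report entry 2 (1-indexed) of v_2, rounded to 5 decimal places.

1.00000

Lv0 = (27.000000, 41.000000, 30.000000); divide by 41.000000 → v1 = (0.658537, 1.000000, 0.731707)
Lv1 = (7.121951, 12.707317, 10.439024); divide by 12.707317 → v2 = (0.560461, 1.000000, 0.821497)
Requested entry of v2: 521/521 = 1.00000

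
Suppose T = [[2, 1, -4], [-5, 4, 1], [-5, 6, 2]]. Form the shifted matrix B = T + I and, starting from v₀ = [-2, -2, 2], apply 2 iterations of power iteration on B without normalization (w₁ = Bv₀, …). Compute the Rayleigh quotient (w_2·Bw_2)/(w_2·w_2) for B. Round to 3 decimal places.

μ ≈ 10.127

B = T + I has rows (3, 1, -4); (-5, 5, 1); (-5, 6, 3)
w1 = Bv₀ = (3·(-2) + 1·(-2) + (-4)·2; (-5)·(-2) + 5·(-2) + 1·2; (-5)·(-2) + 6·(-2) + 3·2) = (-16, 2, 4)
w2 = Bw1 = (3·(-16) + 1·2 + (-4)·4; (-5)·(-16) + 5·2 + 1·4; (-5)·(-16) + 6·2 + 3·4) = (-62, 94, 104)
Bw2 = (-508, 884, 1186)
w2·Bw2 = 237936; w2·w2 = 23496; μ ≈ 237936/23496 = 10.127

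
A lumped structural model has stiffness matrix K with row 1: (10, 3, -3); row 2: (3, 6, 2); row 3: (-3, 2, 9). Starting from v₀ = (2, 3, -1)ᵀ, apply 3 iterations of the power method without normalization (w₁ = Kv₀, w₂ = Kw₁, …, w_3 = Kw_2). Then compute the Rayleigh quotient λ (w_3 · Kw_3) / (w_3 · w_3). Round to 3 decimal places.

w1 = Kv₀ = (10·2 + 3·3 + (-3)·(-1); 3·2 + 6·3 + 2·(-1); (-3)·2 + 2·3 + 9·(-1)) = (32, 22, -9)
w2 = Kw1 = (10·32 + 3·22 + (-3)·(-9); 3·32 + 6·22 + 2·(-9); (-3)·32 + 2·22 + 9·(-9)) = (413, 210, -133)
w3 = Kw2 = (5159, 2233, -2016)
Kw3 = (64337, 24843, -29155)
w3·Kw3 = 5159·64337 + 2233·24843 + (-2016)·(-29155) = 446165482; w3·w3 = 5159·5159 + 2233·2233 + (-2016)·(-2016) = 35665826
λ ≈ 446165482/35665826 = 12.510

λ ≈ 12.510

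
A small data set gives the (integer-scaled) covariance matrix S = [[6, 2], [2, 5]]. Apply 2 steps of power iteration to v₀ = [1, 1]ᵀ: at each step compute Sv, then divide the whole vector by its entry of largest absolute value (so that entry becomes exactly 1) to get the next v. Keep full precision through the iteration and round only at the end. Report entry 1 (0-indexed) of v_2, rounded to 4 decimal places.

0.8226

Sv0 = (8.00000, 7.00000); divide by 8.00000 → v1 = (1.00000, 0.87500)
Sv1 = (7.75000, 6.37500); divide by 7.75000 → v2 = (1.00000, 0.82258)
Requested entry of v2: 51/62 = 0.8226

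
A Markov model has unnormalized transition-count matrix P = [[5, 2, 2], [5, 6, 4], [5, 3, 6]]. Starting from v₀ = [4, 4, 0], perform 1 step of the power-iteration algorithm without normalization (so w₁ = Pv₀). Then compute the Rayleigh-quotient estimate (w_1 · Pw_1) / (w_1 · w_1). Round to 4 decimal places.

λ ≈ 12.4017

w1 = Pv₀ = (5·4 + 2·4 + 2·0; 5·4 + 6·4 + 4·0; 5·4 + 3·4 + 6·0) = (28, 44, 32)
Pw1 = (292, 532, 464)
w1·Pw1 = 28·292 + 44·532 + 32·464 = 46432; w1·w1 = 28·28 + 44·44 + 32·32 = 3744
λ ≈ 46432/3744 = 12.4017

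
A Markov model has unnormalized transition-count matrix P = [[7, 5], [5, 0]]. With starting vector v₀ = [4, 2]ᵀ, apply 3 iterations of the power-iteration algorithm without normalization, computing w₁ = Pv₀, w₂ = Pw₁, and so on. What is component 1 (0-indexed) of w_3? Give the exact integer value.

1830

w1 = Pv₀ = (7·4 + 5·2; 5·4 + 0·2) = (38, 20)
w2 = Pw1 = (7·38 + 5·20; 5·38 + 0·20) = (366, 190)
w3 = Pw2 = (3512, 1830)
The requested component of w3 is 1830.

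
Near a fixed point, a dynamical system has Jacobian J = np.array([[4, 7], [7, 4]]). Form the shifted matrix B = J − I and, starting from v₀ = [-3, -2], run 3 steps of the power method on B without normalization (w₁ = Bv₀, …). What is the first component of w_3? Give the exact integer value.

B = J − I has rows (3, 7); (7, 3)
w1 = Bv₀ = (3·(-3) + 7·(-2); 7·(-3) + 3·(-2)) = (-23, -27)
w2 = Bw1 = (3·(-23) + 7·(-27); 7·(-23) + 3·(-27)) = (-258, -242)
w3 = Bw2 = (-2468, -2532)
Requested component of w3: -2468

-2468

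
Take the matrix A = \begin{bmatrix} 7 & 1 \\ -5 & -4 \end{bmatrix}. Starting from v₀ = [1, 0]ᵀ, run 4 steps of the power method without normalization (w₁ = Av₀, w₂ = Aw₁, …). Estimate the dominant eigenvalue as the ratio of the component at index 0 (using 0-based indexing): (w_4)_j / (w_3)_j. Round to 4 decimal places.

w1 = Av₀ = (7·1 + 1·0; (-5)·1 + (-4)·0) = (7, -5)
w2 = Aw1 = (7·7 + 1·(-5); (-5)·7 + (-4)·(-5)) = (44, -15)
w3 = Aw2 = (293, -160)
w4 = Aw3 = (1891, -825)
Ratio at component: 1891 / 293 = 6.4539

λ ≈ 6.4539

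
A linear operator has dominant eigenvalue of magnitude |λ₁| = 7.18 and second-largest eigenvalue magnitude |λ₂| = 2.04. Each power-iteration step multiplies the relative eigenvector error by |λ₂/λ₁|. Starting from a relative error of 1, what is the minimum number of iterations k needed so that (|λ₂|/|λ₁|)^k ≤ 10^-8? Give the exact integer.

|λ₂/λ₁| = 2.04/7.18 = 0.28412
Need k ≥ ln(10^-8) / ln(0.28412) = -18.4207 / -1.2583 ≈ 14.639
Smallest integer k satisfying the bound: 15

15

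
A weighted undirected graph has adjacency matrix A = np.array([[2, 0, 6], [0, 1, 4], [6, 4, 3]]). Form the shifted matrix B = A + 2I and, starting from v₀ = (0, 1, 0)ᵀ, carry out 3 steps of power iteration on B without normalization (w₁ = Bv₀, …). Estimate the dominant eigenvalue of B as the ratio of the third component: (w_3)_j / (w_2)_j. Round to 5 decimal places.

B = A + 2I has rows (4, 0, 6); (0, 3, 4); (6, 4, 5)
w1 = Bv₀ = (0, 3, 4)
w2 = Bw1 = (24, 25, 32)
w3 = Bw2 = (288, 203, 404)
Ratio: 404/32 = 12.62500

μ ≈ 12.62500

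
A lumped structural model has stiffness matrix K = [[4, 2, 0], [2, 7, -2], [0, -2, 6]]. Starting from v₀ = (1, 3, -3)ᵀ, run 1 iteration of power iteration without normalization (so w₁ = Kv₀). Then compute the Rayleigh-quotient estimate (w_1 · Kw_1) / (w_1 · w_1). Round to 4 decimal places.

λ ≈ 9.0224

w1 = Kv₀ = (4·1 + 2·3 + 0·(-3); 2·1 + 7·3 + (-2)·(-3); 0·1 + (-2)·3 + 6·(-3)) = (10, 29, -24)
Kw1 = (98, 271, -202)
w1·Kw1 = 10·98 + 29·271 + (-24)·(-202) = 13687; w1·w1 = 10·10 + 29·29 + (-24)·(-24) = 1517
λ ≈ 13687/1517 = 9.0224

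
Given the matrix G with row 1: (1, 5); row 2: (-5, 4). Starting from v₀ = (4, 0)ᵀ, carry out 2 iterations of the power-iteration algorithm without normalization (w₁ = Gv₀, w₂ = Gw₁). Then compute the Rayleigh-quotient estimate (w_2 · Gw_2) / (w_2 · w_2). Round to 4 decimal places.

w1 = Gv₀ = (1·4 + 5·0; (-5)·4 + 4·0) = (4, -20)
w2 = Gw1 = (1·4 + 5·(-20); (-5)·4 + 4·(-20)) = (-96, -100)
Gw2 = (-596, 80)
w2·Gw2 = (-96)·(-596) + (-100)·80 = 49216; w2·w2 = (-96)·(-96) + (-100)·(-100) = 19216
λ ≈ 49216/19216 = 2.5612

2.5612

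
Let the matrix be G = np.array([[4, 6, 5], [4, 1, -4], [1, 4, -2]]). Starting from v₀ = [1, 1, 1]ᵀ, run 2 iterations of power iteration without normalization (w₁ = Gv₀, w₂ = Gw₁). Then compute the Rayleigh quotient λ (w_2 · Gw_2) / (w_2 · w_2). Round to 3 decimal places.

λ ≈ 8.139

w1 = Gv₀ = (4·1 + 6·1 + 5·1; 4·1 + 1·1 + (-4)·1; 1·1 + 4·1 + (-2)·1) = (15, 1, 3)
w2 = Gw1 = (4·15 + 6·1 + 5·3; 4·15 + 1·1 + (-4)·3; 1·15 + 4·1 + (-2)·3) = (81, 49, 13)
Gw2 = (683, 321, 251)
w2·Gw2 = 81·683 + 49·321 + 13·251 = 74315; w2·w2 = 81·81 + 49·49 + 13·13 = 9131
λ ≈ 74315/9131 = 8.139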